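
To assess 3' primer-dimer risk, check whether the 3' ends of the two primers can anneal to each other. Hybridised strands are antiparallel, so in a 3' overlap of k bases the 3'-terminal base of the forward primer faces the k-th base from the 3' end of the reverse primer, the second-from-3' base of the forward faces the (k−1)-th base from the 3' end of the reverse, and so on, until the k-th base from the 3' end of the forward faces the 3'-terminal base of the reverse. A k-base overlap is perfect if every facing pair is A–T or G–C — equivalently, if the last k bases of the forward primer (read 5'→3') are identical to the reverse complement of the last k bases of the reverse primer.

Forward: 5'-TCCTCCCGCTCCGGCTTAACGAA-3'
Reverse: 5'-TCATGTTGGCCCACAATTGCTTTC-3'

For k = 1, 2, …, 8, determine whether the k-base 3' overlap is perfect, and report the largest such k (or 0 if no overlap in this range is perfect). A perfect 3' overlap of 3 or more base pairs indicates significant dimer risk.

Longest perfect overlap: 3 complementary base pairs; significant dimer risk (threshold 3).

Last 8 bases (5'→3') — forward …TTAACGAA, reverse …TTGCTTTC.
Reverse complement of the reverse primer's last 8 bases: GAAAGCAA; its first k bases are the reverse complement of the reverse primer's last k bases, so a perfect k-base overlap needs the forward primer's last k bases to equal them.
Comparing (forward last k vs required): k=1: A vs G ✗; k=2: AA vs GA ✗; k=3: GAA vs GAA ✓; k=4: CGAA vs GAAA ✗; k=5: ACGAA vs GAAAG ✗; k=6: AACGAA vs GAAAGC ✗; k=7: TAACGAA vs GAAAGCA ✗; k=8: TTAACGAA vs GAAAGCAA ✗.
Only k = 3 is perfect, so the longest perfect 3' overlap is 3.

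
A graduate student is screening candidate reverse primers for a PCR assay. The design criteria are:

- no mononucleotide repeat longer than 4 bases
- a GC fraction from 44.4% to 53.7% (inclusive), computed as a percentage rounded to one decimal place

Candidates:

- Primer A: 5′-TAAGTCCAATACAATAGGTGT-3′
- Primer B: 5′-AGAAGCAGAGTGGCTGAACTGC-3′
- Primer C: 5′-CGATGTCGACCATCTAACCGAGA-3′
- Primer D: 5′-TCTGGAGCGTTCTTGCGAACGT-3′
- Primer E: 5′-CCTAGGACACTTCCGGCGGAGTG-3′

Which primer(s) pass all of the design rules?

Primer A (21 nt, A=8 T=6 G=4 C=3): longest run = 2 ✓; GC 7/21 = 33.3%, outside 44.4–53.7% ✗ — fails.
Primer B (22 nt, A=7 T=3 G=8 C=4): longest run = 2 ✓; GC 12/22 = 54.5%, outside 44.4–53.7% ✗ — fails.
Primer C (23 nt, A=7 T=4 G=5 C=7): longest run = 2 ✓; GC 12/23 = 52.2% ✓ — passes.
Primer D (22 nt, A=3 T=7 G=7 C=5): longest run = 2 ✓; GC 12/22 = 54.5%, outside 44.4–53.7% ✗ — fails.
Primer E (23 nt, A=4 T=4 G=8 C=7): longest run = 2 ✓; GC 15/23 = 65.2%, outside 44.4–53.7% ✗ — fails.

Primer C only.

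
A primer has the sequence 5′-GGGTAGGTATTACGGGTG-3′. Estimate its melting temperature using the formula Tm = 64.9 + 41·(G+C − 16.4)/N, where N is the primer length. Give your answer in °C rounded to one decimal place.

50.3°C

Base counts: A=3, T=5, G=9, C=1; G+C = 10, N = 18.
Tm = 64.9 + 41·(10 − 16.4)/18 = 64.9 + -262.40/18 = 50.3°C.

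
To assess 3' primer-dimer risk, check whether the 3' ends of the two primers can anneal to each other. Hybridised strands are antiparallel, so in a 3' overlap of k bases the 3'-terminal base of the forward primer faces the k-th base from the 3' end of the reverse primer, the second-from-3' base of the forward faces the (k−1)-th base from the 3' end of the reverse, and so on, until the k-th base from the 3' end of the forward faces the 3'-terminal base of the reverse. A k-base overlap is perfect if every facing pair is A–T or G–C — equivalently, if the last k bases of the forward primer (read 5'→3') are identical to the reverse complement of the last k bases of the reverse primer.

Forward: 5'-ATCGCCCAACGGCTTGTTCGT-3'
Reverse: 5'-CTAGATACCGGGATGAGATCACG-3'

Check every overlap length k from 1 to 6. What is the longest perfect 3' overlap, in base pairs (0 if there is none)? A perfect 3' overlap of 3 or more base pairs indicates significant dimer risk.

Longest perfect overlap: 3 complementary base pairs; significant dimer risk (threshold 3).

Last 6 bases (5'→3') — forward …GTTCGT, reverse …ATCACG.
Reverse complement of the reverse primer's last 6 bases: CGTGAT; its first k bases are the reverse complement of the reverse primer's last k bases, so a perfect k-base overlap needs the forward primer's last k bases to equal them.
Comparing (forward last k vs required): k=1: T vs C ✗; k=2: GT vs CG ✗; k=3: CGT vs CGT ✓; k=4: TCGT vs CGTG ✗; k=5: TTCGT vs CGTGA ✗; k=6: GTTCGT vs CGTGAT ✗.
Only k = 3 is perfect, so the longest perfect 3' overlap is 3.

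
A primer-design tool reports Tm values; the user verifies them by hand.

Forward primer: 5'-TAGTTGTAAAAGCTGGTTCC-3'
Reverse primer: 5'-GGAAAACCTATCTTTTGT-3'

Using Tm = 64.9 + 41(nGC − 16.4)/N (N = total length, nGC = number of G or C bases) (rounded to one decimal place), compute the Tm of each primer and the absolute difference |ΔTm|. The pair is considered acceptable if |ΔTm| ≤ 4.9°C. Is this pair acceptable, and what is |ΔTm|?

|ΔTm| = 6.5°C; the pair is not acceptable.

Forward: G+C = 8, N = 20 → Tm = 64.9 + 41·(8 − 16.4)/20 = 47.7°C.
Reverse: G+C = 6, N = 18 → Tm = 64.9 + 41·(6 − 16.4)/18 = 41.2°C.
|ΔTm| = |47.7 − 41.2| = 6.5°C, > 4.9°C.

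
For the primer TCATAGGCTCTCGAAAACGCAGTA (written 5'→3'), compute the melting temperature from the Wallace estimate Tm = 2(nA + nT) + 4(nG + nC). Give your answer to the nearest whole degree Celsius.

Base counts: A=8, T=5, G=5, C=6 (length 24).
Tm = 2·(8+5) + 4·(5+6) = 2·13 + 4·11 = 26 + 44 = 70°C.

70°C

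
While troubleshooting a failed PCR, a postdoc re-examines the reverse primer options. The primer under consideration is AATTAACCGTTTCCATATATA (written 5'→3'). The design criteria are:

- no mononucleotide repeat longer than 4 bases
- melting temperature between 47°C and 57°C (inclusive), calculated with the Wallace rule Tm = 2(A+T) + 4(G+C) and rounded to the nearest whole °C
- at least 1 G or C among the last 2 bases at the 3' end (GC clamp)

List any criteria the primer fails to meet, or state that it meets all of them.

Fails: GC clamp.

Base counts: A=8, T=8, G=1, C=4 (length 21).
homopolymer run: longest run = 3 ✓
Tm: Tm = 2·16 + 4·5 = 52°C ✓
GC clamp: 3' end TA has 0 G/C, need ≥1 ✗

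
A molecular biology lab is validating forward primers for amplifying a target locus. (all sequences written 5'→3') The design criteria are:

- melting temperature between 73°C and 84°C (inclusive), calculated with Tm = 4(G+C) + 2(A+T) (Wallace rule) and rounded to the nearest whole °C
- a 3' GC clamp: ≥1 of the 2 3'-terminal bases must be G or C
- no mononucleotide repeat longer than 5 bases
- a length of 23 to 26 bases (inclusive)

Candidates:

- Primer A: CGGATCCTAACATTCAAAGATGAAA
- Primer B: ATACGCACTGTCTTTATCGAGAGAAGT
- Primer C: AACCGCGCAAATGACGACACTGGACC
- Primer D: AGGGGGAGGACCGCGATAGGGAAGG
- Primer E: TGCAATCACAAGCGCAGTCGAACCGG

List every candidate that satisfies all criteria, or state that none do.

Primer C, Primer D and Primer E.

Primer A (25 nt, A=11 T=5 G=4 C=5): Tm = 2·16 + 4·9 = 68°C, outside 73–84°C ✗; 3' end AA has 0 G/C, need ≥1 ✗; longest run = 3 ✓; length 25 ✓ — fails.
Primer B (27 nt, A=8 T=8 G=6 C=5): Tm = 2·16 + 4·11 = 76°C ✓; 3' end GT has 1 G/C ✓; longest run = 3 ✓; length 27, outside 23–26 ✗ — fails.
Primer C (26 nt, A=9 T=2 G=6 C=9): Tm = 2·11 + 4·15 = 82°C ✓; 3' end CC has 2 G/C ✓; longest run = 3 ✓; length 26 ✓ — passes.
Primer D (25 nt, A=7 T=1 G=14 C=3): Tm = 2·8 + 4·17 = 84°C ✓; 3' end GG has 2 G/C ✓; longest run = 5 ✓; length 25 ✓ — passes.
Primer E (26 nt, A=8 T=3 G=7 C=8): Tm = 2·11 + 4·15 = 82°C ✓; 3' end GG has 2 G/C ✓; longest run = 2 ✓; length 26 ✓ — passes.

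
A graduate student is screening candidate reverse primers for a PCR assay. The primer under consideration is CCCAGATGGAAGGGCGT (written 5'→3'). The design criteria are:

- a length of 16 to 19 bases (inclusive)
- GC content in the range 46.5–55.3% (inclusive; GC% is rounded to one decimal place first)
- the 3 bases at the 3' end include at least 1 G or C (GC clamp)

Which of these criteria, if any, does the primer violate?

Base counts: A=4, T=2, G=7, C=4 (length 17).
length: length 17 ✓
GC content: GC 11/17 = 64.7%, outside 46.5–55.3% ✗
GC clamp: 3' end CGT has 2 G/C ✓

Fails: GC content.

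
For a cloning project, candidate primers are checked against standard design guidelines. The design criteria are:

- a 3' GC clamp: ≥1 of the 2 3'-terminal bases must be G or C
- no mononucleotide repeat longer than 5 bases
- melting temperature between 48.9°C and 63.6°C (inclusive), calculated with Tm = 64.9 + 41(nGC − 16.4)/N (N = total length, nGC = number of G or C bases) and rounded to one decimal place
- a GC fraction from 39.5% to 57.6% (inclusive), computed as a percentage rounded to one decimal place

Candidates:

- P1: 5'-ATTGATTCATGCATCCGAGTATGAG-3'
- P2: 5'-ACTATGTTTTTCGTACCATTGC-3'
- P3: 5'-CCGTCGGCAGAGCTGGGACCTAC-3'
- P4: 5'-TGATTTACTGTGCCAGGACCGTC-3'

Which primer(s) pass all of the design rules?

P1 (25 nt, A=7 T=8 G=6 C=4): 3' end AG has 1 G/C ✓; longest run = 2 ✓; Tm = 64.9 + 41·(10 − 16.4)/25 = 54.4°C ✓; GC 10/25 = 40.0% ✓ — passes.
P2 (22 nt, A=4 T=10 G=3 C=5): 3' end GC has 2 G/C ✓; longest run = 5 ✓; Tm = 64.9 + 41·(8 − 16.4)/22 = 49.2°C ✓; GC 8/22 = 36.4%, outside 39.5–57.6% ✗ — fails.
P3 (23 nt, A=4 T=3 G=8 C=8): 3' end AC has 1 G/C ✓; longest run = 3 ✓; Tm = 64.9 + 41·(16 − 16.4)/23 = 64.2°C, outside 48.9–63.6°C ✗; GC 16/23 = 69.6%, outside 39.5–57.6% ✗ — fails.
P4 (23 nt, A=4 T=7 G=6 C=6): 3' end TC has 1 G/C ✓; longest run = 3 ✓; Tm = 64.9 + 41·(12 − 16.4)/23 = 57.1°C ✓; GC 12/23 = 52.2% ✓ — passes.

P1 and P4.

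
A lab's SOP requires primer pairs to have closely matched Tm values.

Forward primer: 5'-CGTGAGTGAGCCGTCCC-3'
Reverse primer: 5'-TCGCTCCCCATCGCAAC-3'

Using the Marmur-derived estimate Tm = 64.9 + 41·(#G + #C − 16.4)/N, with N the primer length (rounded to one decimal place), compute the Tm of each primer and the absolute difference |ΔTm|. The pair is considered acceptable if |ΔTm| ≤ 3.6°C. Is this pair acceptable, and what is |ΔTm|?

Forward: G+C = 12, N = 17 → Tm = 64.9 + 41·(12 − 16.4)/17 = 54.3°C.
Reverse: G+C = 11, N = 17 → Tm = 64.9 + 41·(11 − 16.4)/17 = 51.9°C.
|ΔTm| = |54.3 − 51.9| = 2.4°C, ≤ 3.6°C.

|ΔTm| = 2.4°C; the pair is acceptable.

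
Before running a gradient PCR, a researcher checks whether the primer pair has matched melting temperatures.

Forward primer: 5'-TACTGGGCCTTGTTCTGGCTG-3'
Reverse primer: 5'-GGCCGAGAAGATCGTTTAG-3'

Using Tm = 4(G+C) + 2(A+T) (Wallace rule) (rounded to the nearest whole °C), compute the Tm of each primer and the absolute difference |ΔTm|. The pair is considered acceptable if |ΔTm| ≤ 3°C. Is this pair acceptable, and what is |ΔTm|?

|ΔTm| = 8°C; the pair is not acceptable.

Forward: A=1 T=8 G=7 C=5 → Tm = 2·9 + 4·12 = 66°C.
Reverse: A=5 T=4 G=7 C=3 → Tm = 2·9 + 4·10 = 58°C.
|ΔTm| = |66 − 58| = 8°C, > 3°C.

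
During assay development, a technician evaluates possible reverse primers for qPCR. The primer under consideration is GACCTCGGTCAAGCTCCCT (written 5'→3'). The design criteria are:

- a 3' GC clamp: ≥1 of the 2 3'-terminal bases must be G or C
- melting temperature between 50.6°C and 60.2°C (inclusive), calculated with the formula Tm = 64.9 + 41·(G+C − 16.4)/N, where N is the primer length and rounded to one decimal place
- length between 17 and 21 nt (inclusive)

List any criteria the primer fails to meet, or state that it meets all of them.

Meets all criteria.

Base counts: A=3, T=4, G=4, C=8 (length 19).
GC clamp: 3' end CT has 1 G/C ✓
Tm: Tm = 64.9 + 41·(12 − 16.4)/19 = 55.4°C ✓
length: length 19 ✓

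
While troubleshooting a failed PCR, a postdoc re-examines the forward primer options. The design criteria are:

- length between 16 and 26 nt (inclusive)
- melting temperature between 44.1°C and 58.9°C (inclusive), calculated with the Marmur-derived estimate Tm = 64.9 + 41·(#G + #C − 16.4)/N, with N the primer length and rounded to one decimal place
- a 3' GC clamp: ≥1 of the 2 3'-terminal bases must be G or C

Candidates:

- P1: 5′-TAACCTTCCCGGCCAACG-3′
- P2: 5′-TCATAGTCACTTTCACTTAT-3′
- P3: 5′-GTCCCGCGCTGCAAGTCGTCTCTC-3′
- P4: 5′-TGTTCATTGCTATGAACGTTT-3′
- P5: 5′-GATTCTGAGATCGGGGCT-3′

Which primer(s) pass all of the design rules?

P1 (18 nt, A=4 T=3 G=3 C=8): length 18 ✓; Tm = 64.9 + 41·(11 − 16.4)/18 = 52.6°C ✓; 3' end CG has 2 G/C ✓ — passes.
P2 (20 nt, A=5 T=9 G=1 C=5): length 20 ✓; Tm = 64.9 + 41·(6 − 16.4)/20 = 43.6°C, outside 44.1–58.9°C ✗; 3' end AT has 0 G/C, need ≥1 ✗ — fails.
P3 (24 nt, A=2 T=6 G=6 C=10): length 24 ✓; Tm = 64.9 + 41·(16 − 16.4)/24 = 64.2°C, outside 44.1–58.9°C ✗; 3' end TC has 1 G/C ✓ — fails.
P4 (21 nt, A=4 T=10 G=4 C=3): length 21 ✓; Tm = 64.9 + 41·(7 − 16.4)/21 = 46.5°C ✓; 3' end TT has 0 G/C, need ≥1 ✗ — fails.
P5 (18 nt, A=3 T=5 G=7 C=3): length 18 ✓; Tm = 64.9 + 41·(10 − 16.4)/18 = 50.3°C ✓; 3' end CT has 1 G/C ✓ — passes.

P1 and P5.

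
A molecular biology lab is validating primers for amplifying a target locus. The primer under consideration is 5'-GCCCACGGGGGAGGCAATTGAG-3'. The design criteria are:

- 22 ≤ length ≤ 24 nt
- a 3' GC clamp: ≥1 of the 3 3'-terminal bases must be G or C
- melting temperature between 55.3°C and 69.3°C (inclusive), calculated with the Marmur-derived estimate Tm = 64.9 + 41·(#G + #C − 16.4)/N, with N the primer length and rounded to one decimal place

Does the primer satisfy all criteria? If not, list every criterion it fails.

Base counts: A=5, T=2, G=10, C=5 (length 22).
length: length 22 ✓
GC clamp: 3' end GAG has 2 G/C ✓
Tm: Tm = 64.9 + 41·(15 − 16.4)/22 = 62.3°C ✓

Meets all criteria.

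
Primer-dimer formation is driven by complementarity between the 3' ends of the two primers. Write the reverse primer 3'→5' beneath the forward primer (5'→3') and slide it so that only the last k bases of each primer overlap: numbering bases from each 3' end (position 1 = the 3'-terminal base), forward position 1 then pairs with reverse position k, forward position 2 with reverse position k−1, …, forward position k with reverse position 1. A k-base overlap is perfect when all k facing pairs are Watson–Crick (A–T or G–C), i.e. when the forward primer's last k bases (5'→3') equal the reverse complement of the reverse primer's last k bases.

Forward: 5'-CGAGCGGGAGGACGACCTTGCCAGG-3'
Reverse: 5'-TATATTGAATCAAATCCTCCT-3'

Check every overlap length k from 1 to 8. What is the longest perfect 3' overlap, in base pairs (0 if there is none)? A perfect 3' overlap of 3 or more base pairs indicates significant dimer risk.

Longest perfect overlap: 3 complementary base pairs; significant dimer risk (threshold 3).

Last 8 bases (5'→3') — forward …TTGCCAGG, reverse …ATCCTCCT.
Reverse complement of the reverse primer's last 8 bases: AGGAGGAT; its first k bases are the reverse complement of the reverse primer's last k bases, so a perfect k-base overlap needs the forward primer's last k bases to equal them.
Comparing (forward last k vs required): k=1: G vs A ✗; k=2: GG vs AG ✗; k=3: AGG vs AGG ✓; k=4: CAGG vs AGGA ✗; k=5: CCAGG vs AGGAG ✗; k=6: GCCAGG vs AGGAGG ✗; k=7: TGCCAGG vs AGGAGGA ✗; k=8: TTGCCAGG vs AGGAGGAT ✗.
Only k = 3 is perfect, so the longest perfect 3' overlap is 3.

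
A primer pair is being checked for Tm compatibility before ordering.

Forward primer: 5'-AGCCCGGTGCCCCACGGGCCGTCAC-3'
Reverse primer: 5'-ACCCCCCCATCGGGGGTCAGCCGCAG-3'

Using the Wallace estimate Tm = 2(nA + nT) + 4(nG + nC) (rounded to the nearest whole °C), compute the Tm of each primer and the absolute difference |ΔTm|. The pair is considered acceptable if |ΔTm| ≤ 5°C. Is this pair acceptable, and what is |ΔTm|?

Forward: A=3 T=2 G=8 C=12 → Tm = 2·5 + 4·20 = 90°C.
Reverse: A=4 T=2 G=8 C=12 → Tm = 2·6 + 4·20 = 92°C.
|ΔTm| = |90 − 92| = 2°C, ≤ 5°C.

|ΔTm| = 2°C; the pair is acceptable.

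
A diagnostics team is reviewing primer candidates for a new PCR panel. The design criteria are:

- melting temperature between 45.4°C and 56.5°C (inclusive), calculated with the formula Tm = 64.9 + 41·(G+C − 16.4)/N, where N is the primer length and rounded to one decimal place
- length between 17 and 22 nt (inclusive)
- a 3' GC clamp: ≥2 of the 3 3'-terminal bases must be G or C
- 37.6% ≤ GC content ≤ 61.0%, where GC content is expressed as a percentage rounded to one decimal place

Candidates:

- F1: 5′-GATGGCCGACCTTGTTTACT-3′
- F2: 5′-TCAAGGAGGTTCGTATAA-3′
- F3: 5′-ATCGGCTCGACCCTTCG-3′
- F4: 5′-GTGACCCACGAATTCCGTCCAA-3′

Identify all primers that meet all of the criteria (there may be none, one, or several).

None of the candidates satisfy all criteria.

F1 (20 nt, A=3 T=7 G=5 C=5): Tm = 64.9 + 41·(10 − 16.4)/20 = 51.8°C ✓; length 20 ✓; 3' end ACT has 1 G/C, need ≥2 ✗; GC 10/20 = 50.0% ✓ — fails.
F2 (18 nt, A=6 T=5 G=5 C=2): Tm = 64.9 + 41·(7 − 16.4)/18 = 43.5°C, outside 45.4–56.5°C ✗; length 18 ✓; 3' end TAA has 0 G/C, need ≥2 ✗; GC 7/18 = 38.9% ✓ — fails.
F3 (17 nt, A=2 T=4 G=4 C=7): Tm = 64.9 + 41·(11 − 16.4)/17 = 51.9°C ✓; length 17 ✓; 3' end TCG has 2 G/C ✓; GC 11/17 = 64.7%, outside 37.6–61.0% ✗ — fails.
F4 (22 nt, A=6 T=4 G=4 C=8): Tm = 64.9 + 41·(12 − 16.4)/22 = 56.7°C, outside 45.4–56.5°C ✗; length 22 ✓; 3' end CAA has 1 G/C, need ≥2 ✗; GC 12/22 = 54.5% ✓ — fails.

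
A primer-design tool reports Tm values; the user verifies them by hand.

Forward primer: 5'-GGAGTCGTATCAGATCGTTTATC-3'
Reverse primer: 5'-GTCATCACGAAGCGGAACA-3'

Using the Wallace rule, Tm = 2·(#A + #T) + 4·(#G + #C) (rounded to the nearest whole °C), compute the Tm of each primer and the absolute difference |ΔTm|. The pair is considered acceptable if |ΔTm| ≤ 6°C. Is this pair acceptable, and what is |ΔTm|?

|ΔTm| = 8°C; the pair is not acceptable.

Forward: A=5 T=8 G=6 C=4 → Tm = 2·13 + 4·10 = 66°C.
Reverse: A=7 T=2 G=5 C=5 → Tm = 2·9 + 4·10 = 58°C.
|ΔTm| = |66 − 58| = 8°C, > 6°C.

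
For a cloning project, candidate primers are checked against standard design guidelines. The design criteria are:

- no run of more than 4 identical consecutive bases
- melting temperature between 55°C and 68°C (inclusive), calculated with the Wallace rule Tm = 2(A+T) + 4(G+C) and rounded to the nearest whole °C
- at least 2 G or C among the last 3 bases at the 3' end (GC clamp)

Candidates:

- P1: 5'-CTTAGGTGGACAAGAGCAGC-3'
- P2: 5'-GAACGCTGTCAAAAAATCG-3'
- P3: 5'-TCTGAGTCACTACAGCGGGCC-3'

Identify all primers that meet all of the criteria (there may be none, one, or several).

P1 and P3.

P1 (20 nt, A=6 T=3 G=7 C=4): longest run = 2 ✓; Tm = 2·9 + 4·11 = 62°C ✓; 3' end AGC has 2 G/C ✓ — passes.
P2 (19 nt, A=8 T=3 G=4 C=4): longest run = 6, exceeds 4 ✗; Tm = 2·11 + 4·8 = 54°C, outside 55–68°C ✗; 3' end TCG has 2 G/C ✓ — fails.
P3 (21 nt, A=4 T=4 G=6 C=7): longest run = 3 ✓; Tm = 2·8 + 4·13 = 68°C ✓; 3' end GCC has 3 G/C ✓ — passes.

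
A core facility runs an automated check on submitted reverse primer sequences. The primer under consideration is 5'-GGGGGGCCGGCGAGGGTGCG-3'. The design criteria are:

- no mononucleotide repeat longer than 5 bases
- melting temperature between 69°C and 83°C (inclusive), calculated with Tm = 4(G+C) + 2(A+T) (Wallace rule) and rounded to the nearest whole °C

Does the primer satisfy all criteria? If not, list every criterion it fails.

Fails: homopolymer run.

Base counts: A=1, T=1, G=14, C=4 (length 20).
homopolymer run: longest run = 6, exceeds 5 ✗
Tm: Tm = 2·2 + 4·18 = 76°C ✓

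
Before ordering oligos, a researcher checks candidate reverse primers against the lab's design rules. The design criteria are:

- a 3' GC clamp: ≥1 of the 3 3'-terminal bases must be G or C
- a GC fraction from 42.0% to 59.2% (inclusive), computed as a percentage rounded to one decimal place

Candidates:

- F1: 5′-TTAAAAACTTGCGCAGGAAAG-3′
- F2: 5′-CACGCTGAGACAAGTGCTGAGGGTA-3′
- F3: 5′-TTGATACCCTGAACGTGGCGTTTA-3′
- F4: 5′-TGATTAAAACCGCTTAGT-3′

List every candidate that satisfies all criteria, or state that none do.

F1 (21 nt, A=9 T=4 G=5 C=3): 3' end AAG has 1 G/C ✓; GC 8/21 = 38.1%, outside 42.0–59.2% ✗ — fails.
F2 (25 nt, A=7 T=4 G=9 C=5): 3' end GTA has 1 G/C ✓; GC 14/25 = 56.0% ✓ — passes.
F3 (24 nt, A=5 T=8 G=6 C=5): 3' end TTA has 0 G/C, need ≥1 ✗; GC 11/24 = 45.8% ✓ — fails.
F4 (18 nt, A=6 T=6 G=3 C=3): 3' end AGT has 1 G/C ✓; GC 6/18 = 33.3%, outside 42.0–59.2% ✗ — fails.

F2 only.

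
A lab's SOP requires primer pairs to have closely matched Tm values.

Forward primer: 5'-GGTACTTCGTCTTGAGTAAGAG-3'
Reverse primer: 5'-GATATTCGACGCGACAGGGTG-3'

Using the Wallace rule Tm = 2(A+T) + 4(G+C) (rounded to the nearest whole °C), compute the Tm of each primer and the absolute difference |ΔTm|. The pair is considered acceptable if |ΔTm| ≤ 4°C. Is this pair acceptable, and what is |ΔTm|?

|ΔTm| = 2°C; the pair is acceptable.

Forward: A=5 T=7 G=7 C=3 → Tm = 2·12 + 4·10 = 64°C.
Reverse: A=5 T=4 G=8 C=4 → Tm = 2·9 + 4·12 = 66°C.
|ΔTm| = |64 − 66| = 2°C, ≤ 4°C.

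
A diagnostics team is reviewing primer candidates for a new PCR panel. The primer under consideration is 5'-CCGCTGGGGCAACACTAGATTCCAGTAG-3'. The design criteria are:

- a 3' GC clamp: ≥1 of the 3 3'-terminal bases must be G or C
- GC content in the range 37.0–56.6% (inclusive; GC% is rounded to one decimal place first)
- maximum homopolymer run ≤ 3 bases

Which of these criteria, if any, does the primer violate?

Fails: GC content, homopolymer run.

Base counts: A=7, T=5, G=8, C=8 (length 28).
GC clamp: 3' end TAG has 1 G/C ✓
GC content: GC 16/28 = 57.1%, outside 37.0–56.6% ✗
homopolymer run: longest run = 4, exceeds 3 ✗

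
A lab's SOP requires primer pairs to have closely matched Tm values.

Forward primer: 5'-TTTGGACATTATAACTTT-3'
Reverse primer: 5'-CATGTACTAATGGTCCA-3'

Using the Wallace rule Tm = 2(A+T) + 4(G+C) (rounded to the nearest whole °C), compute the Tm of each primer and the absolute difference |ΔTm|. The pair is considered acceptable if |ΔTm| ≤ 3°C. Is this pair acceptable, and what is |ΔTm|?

|ΔTm| = 4°C; the pair is not acceptable.

Forward: A=5 T=9 G=2 C=2 → Tm = 2·14 + 4·4 = 44°C.
Reverse: A=5 T=5 G=3 C=4 → Tm = 2·10 + 4·7 = 48°C.
|ΔTm| = |44 − 48| = 4°C, > 3°C.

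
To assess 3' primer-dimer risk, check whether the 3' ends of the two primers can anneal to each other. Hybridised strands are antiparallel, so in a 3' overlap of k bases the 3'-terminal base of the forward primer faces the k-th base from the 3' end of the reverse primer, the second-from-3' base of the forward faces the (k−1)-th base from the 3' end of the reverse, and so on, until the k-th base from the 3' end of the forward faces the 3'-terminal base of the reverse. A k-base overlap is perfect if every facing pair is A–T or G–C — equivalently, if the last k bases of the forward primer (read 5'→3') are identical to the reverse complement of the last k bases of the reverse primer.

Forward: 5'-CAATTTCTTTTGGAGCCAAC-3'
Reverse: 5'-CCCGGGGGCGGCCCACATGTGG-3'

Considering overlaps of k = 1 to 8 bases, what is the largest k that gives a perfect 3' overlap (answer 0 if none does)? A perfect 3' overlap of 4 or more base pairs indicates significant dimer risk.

Longest perfect overlap: 1 complementary base pair; below the dimer-risk threshold (threshold 4).

Last 8 bases (5'→3') — forward …GAGCCAAC, reverse …ACATGTGG.
Reverse complement of the reverse primer's last 8 bases: CCACATGT; its first k bases are the reverse complement of the reverse primer's last k bases, so a perfect k-base overlap needs the forward primer's last k bases to equal them.
Comparing (forward last k vs required): k=1: C vs C ✓; k=2: AC vs CC ✗; k=3: AAC vs CCA ✗; k=4: CAAC vs CCAC ✗; k=5: CCAAC vs CCACA ✗; k=6: GCCAAC vs CCACAT ✗; k=7: AGCCAAC vs CCACATG ✗; k=8: GAGCCAAC vs CCACATGT ✗.
Only k = 1 is perfect, so the longest perfect 3' overlap is 1.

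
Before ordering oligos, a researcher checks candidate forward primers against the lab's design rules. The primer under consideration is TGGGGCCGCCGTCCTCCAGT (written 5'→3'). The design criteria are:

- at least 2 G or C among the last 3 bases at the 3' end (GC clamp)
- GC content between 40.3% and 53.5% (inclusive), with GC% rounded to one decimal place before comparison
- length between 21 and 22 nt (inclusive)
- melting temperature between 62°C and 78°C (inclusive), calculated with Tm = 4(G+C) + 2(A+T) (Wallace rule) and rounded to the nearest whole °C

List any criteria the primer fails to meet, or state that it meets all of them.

Base counts: A=1, T=4, G=7, C=8 (length 20).
GC clamp: 3' end AGT has 1 G/C, need ≥2 ✗
GC content: GC 15/20 = 75.0%, outside 40.3–53.5% ✗
length: length 20, outside 21–22 ✗
Tm: Tm = 2·5 + 4·15 = 70°C ✓

Fails: GC clamp, GC content, length.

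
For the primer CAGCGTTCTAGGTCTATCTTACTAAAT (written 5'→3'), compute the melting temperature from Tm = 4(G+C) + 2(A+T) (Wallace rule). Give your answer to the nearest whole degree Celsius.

74°C

Base counts: A=7, T=10, G=4, C=6 (length 27).
Tm = 2·(7+10) + 4·(4+6) = 2·17 + 4·10 = 34 + 40 = 74°C.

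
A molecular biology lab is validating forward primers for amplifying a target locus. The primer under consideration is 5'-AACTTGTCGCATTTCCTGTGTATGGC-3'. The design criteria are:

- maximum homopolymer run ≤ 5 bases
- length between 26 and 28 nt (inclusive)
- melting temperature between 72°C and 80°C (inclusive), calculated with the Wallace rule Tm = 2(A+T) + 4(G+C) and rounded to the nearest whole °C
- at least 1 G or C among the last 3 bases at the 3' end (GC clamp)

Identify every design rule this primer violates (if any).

Base counts: A=4, T=10, G=6, C=6 (length 26).
homopolymer run: longest run = 3 ✓
length: length 26 ✓
Tm: Tm = 2·14 + 4·12 = 76°C ✓
GC clamp: 3' end GGC has 3 G/C ✓

Meets all criteria.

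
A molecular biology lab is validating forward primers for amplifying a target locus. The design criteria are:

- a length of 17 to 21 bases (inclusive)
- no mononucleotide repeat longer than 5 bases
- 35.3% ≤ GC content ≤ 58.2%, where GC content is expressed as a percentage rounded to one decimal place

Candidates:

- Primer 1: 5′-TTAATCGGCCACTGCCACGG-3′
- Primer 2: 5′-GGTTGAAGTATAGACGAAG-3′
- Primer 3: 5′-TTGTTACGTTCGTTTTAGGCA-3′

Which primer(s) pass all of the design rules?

Primer 1 (20 nt, A=4 T=4 G=5 C=7): length 20 ✓; longest run = 2 ✓; GC 12/20 = 60.0%, outside 35.3–58.2% ✗ — fails.
Primer 2 (19 nt, A=7 T=4 G=7 C=1): length 19 ✓; longest run = 2 ✓; GC 8/19 = 42.1% ✓ — passes.
Primer 3 (21 nt, A=3 T=10 G=5 C=3): length 21 ✓; longest run = 4 ✓; GC 8/21 = 38.1% ✓ — passes.

Primer 2 and Primer 3.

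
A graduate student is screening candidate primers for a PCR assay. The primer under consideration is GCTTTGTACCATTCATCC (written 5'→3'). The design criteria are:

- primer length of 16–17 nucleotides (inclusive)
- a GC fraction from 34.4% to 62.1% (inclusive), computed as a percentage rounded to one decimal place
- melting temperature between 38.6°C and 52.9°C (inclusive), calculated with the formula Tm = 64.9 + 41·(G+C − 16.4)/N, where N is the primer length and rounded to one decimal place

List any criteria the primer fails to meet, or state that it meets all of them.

Fails: length.

Base counts: A=3, T=7, G=2, C=6 (length 18).
length: length 18, outside 16–17 ✗
GC content: GC 8/18 = 44.4% ✓
Tm: Tm = 64.9 + 41·(8 − 16.4)/18 = 45.8°C ✓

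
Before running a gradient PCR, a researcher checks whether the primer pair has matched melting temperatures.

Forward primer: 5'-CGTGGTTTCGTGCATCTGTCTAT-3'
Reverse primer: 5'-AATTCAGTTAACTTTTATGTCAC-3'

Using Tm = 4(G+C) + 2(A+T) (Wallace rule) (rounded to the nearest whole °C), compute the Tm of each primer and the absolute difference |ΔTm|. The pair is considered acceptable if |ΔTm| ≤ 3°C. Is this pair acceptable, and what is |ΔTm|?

|ΔTm| = 10°C; the pair is not acceptable.

Forward: A=2 T=10 G=6 C=5 → Tm = 2·12 + 4·11 = 68°C.
Reverse: A=7 T=10 G=2 C=4 → Tm = 2·17 + 4·6 = 58°C.
|ΔTm| = |68 − 58| = 10°C, > 3°C.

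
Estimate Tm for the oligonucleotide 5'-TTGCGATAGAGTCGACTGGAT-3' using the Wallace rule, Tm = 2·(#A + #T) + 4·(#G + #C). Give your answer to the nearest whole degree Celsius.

62°C

Base counts: A=5, T=6, G=7, C=3 (length 21).
Tm = 2·(5+6) + 4·(7+3) = 2·11 + 4·10 = 22 + 40 = 62°C.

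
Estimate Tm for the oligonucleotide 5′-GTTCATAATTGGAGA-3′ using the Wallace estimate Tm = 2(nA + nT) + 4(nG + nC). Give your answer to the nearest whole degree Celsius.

Base counts: A=5, T=5, G=4, C=1 (length 15).
Tm = 2·(5+5) + 4·(4+1) = 2·10 + 4·5 = 20 + 20 = 40°C.

40°C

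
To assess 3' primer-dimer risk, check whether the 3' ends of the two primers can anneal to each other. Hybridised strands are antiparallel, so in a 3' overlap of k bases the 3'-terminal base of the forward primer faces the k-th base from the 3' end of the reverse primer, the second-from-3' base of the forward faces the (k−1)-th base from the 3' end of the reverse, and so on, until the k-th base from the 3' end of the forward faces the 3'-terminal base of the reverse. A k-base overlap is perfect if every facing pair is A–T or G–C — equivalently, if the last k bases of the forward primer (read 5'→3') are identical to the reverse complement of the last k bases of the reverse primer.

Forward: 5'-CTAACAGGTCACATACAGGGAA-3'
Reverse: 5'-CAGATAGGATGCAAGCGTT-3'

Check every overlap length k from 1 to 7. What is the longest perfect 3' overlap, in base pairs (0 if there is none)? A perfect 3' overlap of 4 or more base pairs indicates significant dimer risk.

Longest perfect overlap: 2 complementary base pairs; below the dimer-risk threshold (threshold 4).

Last 7 bases (5'→3') — forward …CAGGGAA, reverse …AAGCGTT.
Reverse complement of the reverse primer's last 7 bases: AACGCTT; its first k bases are the reverse complement of the reverse primer's last k bases, so a perfect k-base overlap needs the forward primer's last k bases to equal them.
Comparing (forward last k vs required): k=1: A vs A ✓; k=2: AA vs AA ✓; k=3: GAA vs AAC ✗; k=4: GGAA vs AACG ✗; k=5: GGGAA vs AACGC ✗; k=6: AGGGAA vs AACGCT ✗; k=7: CAGGGAA vs AACGCTT ✗.
Perfect overlaps at k = 1, 2; the largest is 2.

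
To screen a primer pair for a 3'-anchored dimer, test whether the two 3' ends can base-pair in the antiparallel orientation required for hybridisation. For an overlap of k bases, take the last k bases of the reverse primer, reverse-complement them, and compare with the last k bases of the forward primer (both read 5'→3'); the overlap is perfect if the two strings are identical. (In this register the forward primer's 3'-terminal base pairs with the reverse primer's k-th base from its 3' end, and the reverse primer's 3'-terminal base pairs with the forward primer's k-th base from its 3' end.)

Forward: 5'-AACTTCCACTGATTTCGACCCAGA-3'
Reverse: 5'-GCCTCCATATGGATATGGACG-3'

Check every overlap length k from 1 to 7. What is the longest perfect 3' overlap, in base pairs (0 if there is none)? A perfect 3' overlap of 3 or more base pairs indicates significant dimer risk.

Longest perfect overlap: 0 complementary base pairs; below the dimer-risk threshold (threshold 3).

Last 7 bases (5'→3') — forward …ACCCAGA, reverse …ATGGACG.
Reverse complement of the reverse primer's last 7 bases: CGTCCAT; its first k bases are the reverse complement of the reverse primer's last k bases, so a perfect k-base overlap needs the forward primer's last k bases to equal them.
Comparing (forward last k vs required): k=1: A vs C ✗; k=2: GA vs CG ✗; k=3: AGA vs CGT ✗; k=4: CAGA vs CGTC ✗; k=5: CCAGA vs CGTCC ✗; k=6: CCCAGA vs CGTCCA ✗; k=7: ACCCAGA vs CGTCCAT ✗.
No overlap length from 1 to 7 is perfect, so the longest perfect 3' overlap is 0.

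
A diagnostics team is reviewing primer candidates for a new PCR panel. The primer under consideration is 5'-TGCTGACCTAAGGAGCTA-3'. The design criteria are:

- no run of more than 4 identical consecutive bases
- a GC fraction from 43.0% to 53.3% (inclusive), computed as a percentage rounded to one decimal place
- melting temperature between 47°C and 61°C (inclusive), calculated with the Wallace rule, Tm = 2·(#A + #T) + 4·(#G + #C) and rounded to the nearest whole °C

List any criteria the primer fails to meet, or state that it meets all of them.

Meets all criteria.

Base counts: A=5, T=4, G=5, C=4 (length 18).
homopolymer run: longest run = 2 ✓
GC content: GC 9/18 = 50.0% ✓
Tm: Tm = 2·9 + 4·9 = 54°C ✓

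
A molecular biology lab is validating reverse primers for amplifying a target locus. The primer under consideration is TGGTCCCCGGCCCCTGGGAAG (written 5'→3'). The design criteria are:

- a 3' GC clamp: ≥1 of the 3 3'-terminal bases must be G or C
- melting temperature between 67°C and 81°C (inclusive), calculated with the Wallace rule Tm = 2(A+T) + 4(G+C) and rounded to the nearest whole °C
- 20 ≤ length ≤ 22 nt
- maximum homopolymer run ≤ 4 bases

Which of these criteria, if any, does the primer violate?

Base counts: A=2, T=3, G=8, C=8 (length 21).
GC clamp: 3' end AAG has 1 G/C ✓
Tm: Tm = 2·5 + 4·16 = 74°C ✓
length: length 21 ✓
homopolymer run: longest run = 4 ✓

Meets all criteria.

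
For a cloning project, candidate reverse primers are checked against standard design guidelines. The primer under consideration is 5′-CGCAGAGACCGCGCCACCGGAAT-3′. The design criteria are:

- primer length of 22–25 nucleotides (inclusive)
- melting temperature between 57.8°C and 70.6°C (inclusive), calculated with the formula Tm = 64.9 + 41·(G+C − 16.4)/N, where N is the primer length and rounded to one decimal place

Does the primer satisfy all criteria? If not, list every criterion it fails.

Base counts: A=6, T=1, G=7, C=9 (length 23).
length: length 23 ✓
Tm: Tm = 64.9 + 41·(16 − 16.4)/23 = 64.2°C ✓

Meets all criteria.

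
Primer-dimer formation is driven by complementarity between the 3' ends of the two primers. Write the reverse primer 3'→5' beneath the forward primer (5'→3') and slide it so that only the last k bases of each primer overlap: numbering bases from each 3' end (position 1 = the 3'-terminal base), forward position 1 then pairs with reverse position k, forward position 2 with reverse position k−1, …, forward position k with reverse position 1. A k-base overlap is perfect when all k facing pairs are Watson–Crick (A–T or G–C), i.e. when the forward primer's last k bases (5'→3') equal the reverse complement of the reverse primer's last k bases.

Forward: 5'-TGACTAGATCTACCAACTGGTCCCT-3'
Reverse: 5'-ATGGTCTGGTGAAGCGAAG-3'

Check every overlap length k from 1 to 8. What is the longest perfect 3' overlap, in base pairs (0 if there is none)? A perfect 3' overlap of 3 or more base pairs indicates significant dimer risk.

Longest perfect overlap: 2 complementary base pairs; below the dimer-risk threshold (threshold 3).

Last 8 bases (5'→3') — forward …TGGTCCCT, reverse …AAGCGAAG.
Reverse complement of the reverse primer's last 8 bases: CTTCGCTT; its first k bases are the reverse complement of the reverse primer's last k bases, so a perfect k-base overlap needs the forward primer's last k bases to equal them.
Comparing (forward last k vs required): k=1: T vs C ✗; k=2: CT vs CT ✓; k=3: CCT vs CTT ✗; k=4: CCCT vs CTTC ✗; k=5: TCCCT vs CTTCG ✗; k=6: GTCCCT vs CTTCGC ✗; k=7: GGTCCCT vs CTTCGCT ✗; k=8: TGGTCCCT vs CTTCGCTT ✗.
Only k = 2 is perfect, so the longest perfect 3' overlap is 2.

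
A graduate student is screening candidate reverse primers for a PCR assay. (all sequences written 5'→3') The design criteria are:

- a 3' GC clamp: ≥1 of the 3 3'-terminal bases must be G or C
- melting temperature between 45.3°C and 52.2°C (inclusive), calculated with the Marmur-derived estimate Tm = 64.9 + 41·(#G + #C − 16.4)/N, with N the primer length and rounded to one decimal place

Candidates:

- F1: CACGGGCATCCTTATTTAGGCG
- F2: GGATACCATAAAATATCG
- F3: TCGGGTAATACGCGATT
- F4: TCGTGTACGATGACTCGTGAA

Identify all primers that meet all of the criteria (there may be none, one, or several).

None of the candidates satisfy all criteria.

F1 (22 nt, A=4 T=6 G=6 C=6): 3' end GCG has 3 G/C ✓; Tm = 64.9 + 41·(12 − 16.4)/22 = 56.7°C, outside 45.3–52.2°C ✗ — fails.
F2 (18 nt, A=8 T=4 G=3 C=3): 3' end TCG has 2 G/C ✓; Tm = 64.9 + 41·(6 − 16.4)/18 = 41.2°C, outside 45.3–52.2°C ✗ — fails.
F3 (17 nt, A=4 T=5 G=5 C=3): 3' end ATT has 0 G/C, need ≥1 ✗; Tm = 64.9 + 41·(8 − 16.4)/17 = 44.6°C, outside 45.3–52.2°C ✗ — fails.
F4 (21 nt, A=5 T=6 G=6 C=4): 3' end GAA has 1 G/C ✓; Tm = 64.9 + 41·(10 − 16.4)/21 = 52.4°C, outside 45.3–52.2°C ✗ — fails.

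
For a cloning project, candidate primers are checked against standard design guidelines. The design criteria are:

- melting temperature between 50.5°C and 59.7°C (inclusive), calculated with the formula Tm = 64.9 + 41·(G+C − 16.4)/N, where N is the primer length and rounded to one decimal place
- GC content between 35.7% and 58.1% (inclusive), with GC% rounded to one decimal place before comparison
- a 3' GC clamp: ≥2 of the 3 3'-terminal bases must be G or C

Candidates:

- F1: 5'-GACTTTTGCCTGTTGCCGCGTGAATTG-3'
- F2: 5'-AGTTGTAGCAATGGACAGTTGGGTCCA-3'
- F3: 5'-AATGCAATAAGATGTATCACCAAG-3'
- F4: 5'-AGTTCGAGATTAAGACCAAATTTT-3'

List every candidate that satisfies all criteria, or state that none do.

F2 only.

F1 (27 nt, A=3 T=10 G=8 C=6): Tm = 64.9 + 41·(14 − 16.4)/27 = 61.3°C, outside 50.5–59.7°C ✗; GC 14/27 = 51.9% ✓; 3' end TTG has 1 G/C, need ≥2 ✗ — fails.
F2 (27 nt, A=7 T=7 G=9 C=4): Tm = 64.9 + 41·(13 − 16.4)/27 = 59.7°C ✓; GC 13/27 = 48.1% ✓; 3' end CCA has 2 G/C ✓ — passes.
F3 (24 nt, A=11 T=5 G=4 C=4): Tm = 64.9 + 41·(8 − 16.4)/24 = 50.6°C ✓; GC 8/24 = 33.3%, outside 35.7–58.1% ✗; 3' end AAG has 1 G/C, need ≥2 ✗ — fails.
F4 (24 nt, A=9 T=8 G=4 C=3): Tm = 64.9 + 41·(7 − 16.4)/24 = 48.8°C, outside 50.5–59.7°C ✗; GC 7/24 = 29.2%, outside 35.7–58.1% ✗; 3' end TTT has 0 G/C, need ≥2 ✗ — fails.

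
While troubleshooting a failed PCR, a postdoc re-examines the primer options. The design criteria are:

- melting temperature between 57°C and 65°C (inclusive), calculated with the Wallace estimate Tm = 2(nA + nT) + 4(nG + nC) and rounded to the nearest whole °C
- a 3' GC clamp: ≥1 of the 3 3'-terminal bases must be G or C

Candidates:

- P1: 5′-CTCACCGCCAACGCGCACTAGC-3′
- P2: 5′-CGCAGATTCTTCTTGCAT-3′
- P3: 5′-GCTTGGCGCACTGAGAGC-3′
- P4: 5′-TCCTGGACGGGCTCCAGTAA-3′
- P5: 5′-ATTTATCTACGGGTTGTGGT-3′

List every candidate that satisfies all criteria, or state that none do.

P1 (22 nt, A=5 T=2 G=4 C=11): Tm = 2·7 + 4·15 = 74°C, outside 57–65°C ✗; 3' end AGC has 2 G/C ✓ — fails.
P2 (18 nt, A=3 T=7 G=3 C=5): Tm = 2·10 + 4·8 = 52°C, outside 57–65°C ✗; 3' end CAT has 1 G/C ✓ — fails.
P3 (18 nt, A=3 T=3 G=7 C=5): Tm = 2·6 + 4·12 = 60°C ✓; 3' end AGC has 2 G/C ✓ — passes.
P4 (20 nt, A=4 T=4 G=6 C=6): Tm = 2·8 + 4·12 = 64°C ✓; 3' end TAA has 0 G/C, need ≥1 ✗ — fails.
P5 (20 nt, A=3 T=9 G=6 C=2): Tm = 2·12 + 4·8 = 56°C, outside 57–65°C ✗; 3' end GGT has 2 G/C ✓ — fails.

P3 only.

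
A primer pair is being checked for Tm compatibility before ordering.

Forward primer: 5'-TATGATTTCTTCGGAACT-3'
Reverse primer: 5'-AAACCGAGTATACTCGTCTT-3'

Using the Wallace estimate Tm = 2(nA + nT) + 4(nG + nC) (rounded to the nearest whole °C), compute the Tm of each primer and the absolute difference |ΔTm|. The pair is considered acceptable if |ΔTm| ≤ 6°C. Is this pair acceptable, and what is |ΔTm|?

|ΔTm| = 8°C; the pair is not acceptable.

Forward: A=4 T=8 G=3 C=3 → Tm = 2·12 + 4·6 = 48°C.
Reverse: A=6 T=6 G=3 C=5 → Tm = 2·12 + 4·8 = 56°C.
|ΔTm| = |48 − 56| = 8°C, > 6°C.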